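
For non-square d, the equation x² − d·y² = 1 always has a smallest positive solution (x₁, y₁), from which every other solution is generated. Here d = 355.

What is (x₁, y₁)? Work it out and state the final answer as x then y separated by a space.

954809 50676

√355 → a₀=18, period (1,5,3,3,1,6,1,3,3,5,1,36); ℓ=12 even so k=11
i=0: a=18 ⇒ p=18, q=1
…
i=2: a=5 ⇒ p=113, q=6
i=3: a=3 ⇒ p=358, q=19
i=4: a=3 ⇒ p=1187, q=63
i=5: a=1 ⇒ p=1545, q=82
…
i=7: a=1 ⇒ p=12002, q=637
i=8: a=3 ⇒ p=46463, q=2466
…
i=10: a=5 ⇒ p=803418, q=42641
i=11: a=1 ⇒ p=954809, q=50676
(x₁, y₁) = (954809, 50676);  954809² − 355·50676² = 1 ✓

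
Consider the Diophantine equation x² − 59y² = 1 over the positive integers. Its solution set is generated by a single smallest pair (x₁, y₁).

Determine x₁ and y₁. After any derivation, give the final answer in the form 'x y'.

√59 → a₀=7, period (1,2,7,2,1,14); ℓ=6 even so k=5
step 0: (7, 1)  from 7·(1,0) + (0,1)
…
step 4: (361, 47)  from 2·(169,22) + (23,3)
step 5: (530, 69)  from 1·(361,47) + (169,22)
→ (530, 69).  Check: 530²=280900, 59·69²=280899, difference 1.

530 69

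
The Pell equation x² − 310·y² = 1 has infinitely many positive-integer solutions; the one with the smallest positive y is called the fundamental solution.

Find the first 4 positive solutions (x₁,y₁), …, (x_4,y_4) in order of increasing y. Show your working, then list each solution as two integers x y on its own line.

848719 48204
1440647881921 81823301352
2445410459391369679 138889981000287972
4150932639366927117300481 235757131569084991314384

d=310: √d = [17; 1,1,1,1,5,…,1,1,34] (ℓ=16, even), read p_15/q_15
i=0: a=17 ⇒ p=17, q=1
i=1: a=1 ⇒ p=18, q=1
i=2: a=1 ⇒ p=35, q=2
…
i=5: a=5 ⇒ p=493, q=28
…
i=7: a=1 ⇒ p=2060, q=117
i=8: a=2 ⇒ p=5687, q=323
i=9: a=1 ⇒ p=7747, q=440
i=10: a=3 ⇒ p=28928, q=1643
i=11: a=5 ⇒ p=152387, q=8655
i=12: a=1 ⇒ p=181315, q=10298
i=13: a=1 ⇒ p=333702, q=18953
i=14: a=1 ⇒ p=515017, q=29251
i=15: a=1 ⇒ p=848719, q=48204
fundamental: x₁=848719, y₁=48204  (since 720323940961 − 310·2323625616 = 1)
(848719+48204√310)^2 = 1440647881921 + 81823301352√310
(848719+48204√310)^3 = 2445410459391369679 + 138889981000287972√310
(848719+48204√310)^4 = 4150932639366927117300481 + 235757131569084991314384√310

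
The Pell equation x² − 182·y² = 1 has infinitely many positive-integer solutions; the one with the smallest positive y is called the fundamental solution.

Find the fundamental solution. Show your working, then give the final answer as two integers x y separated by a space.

√182 = [13; 2,26, …], period ℓ=2 (even) → k=1
a_0=13:  p_0=13·1+0=13,  q_0=13·0+1=1
a_1=2:  p_1=2·13+1=27,  q_1=2·1+0=2
(x₁, y₁) = (27, 2);  27² − 182·2² = 1 ✓

27 2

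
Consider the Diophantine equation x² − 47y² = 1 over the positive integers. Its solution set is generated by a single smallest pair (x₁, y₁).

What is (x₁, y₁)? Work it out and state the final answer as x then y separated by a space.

d=47: √d = [6; 1,5,1,12] (ℓ=4, even), read p_3/q_3
step 0: (6, 1)  from 6·(1,0) + (0,1)
step 1: (7, 1)  from 1·(6,1) + (1,0)
step 2: (41, 6)  from 5·(7,1) + (6,1)
step 3: (48, 7)  from 1·(41,6) + (7,1)
(x₁, y₁) = (48, 7);  48² − 47·7² = 1 ✓

48 7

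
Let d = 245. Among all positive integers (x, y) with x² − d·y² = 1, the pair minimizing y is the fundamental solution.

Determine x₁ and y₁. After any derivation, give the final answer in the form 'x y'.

51841 3312

√245 = [15; 1,1,1,7,6,7,1,1,1,30, …], period ℓ=10 (even) → k=9
a_0=15:  p_0=15·1+0=15,  q_0=15·0+1=1
…
a_3=1:  p_3=1·31+16=47,  q_3=1·2+1=3
a_4=7:  p_4=7·47+31=360,  q_4=7·3+2=23
…
a_6=7:  p_6=7·2207+360=15809,  q_6=7·141+23=1010
a_7=1:  p_7=1·15809+2207=18016,  q_7=1·1010+141=1151
a_8=1:  p_8=1·18016+15809=33825,  q_8=1·1151+1010=2161
a_9=1:  p_9=1·33825+18016=51841,  q_9=1·2161+1151=3312
fundamental: x₁=51841, y₁=3312  (since 2687489281 − 245·10969344 = 1)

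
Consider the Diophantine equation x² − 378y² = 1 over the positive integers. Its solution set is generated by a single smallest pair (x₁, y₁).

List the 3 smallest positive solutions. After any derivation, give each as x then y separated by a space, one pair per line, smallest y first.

[19; 2,3,1,4,1,3,2,38] for √378; ℓ=8 ⇒ convergent index 7
k=0  a_k=19  p_k/q_k = 19/1
…
k=2  a_k=3  p_k/q_k = 136/7
…
k=5  a_k=1  p_k/q_k = 1011/52
k=6  a_k=3  p_k/q_k = 3869/199
k=7  a_k=2  p_k/q_k = 8749/450
(x₁, y₁) = (8749, 450);  8749² − 378·450² = 1 ✓
(x_2, y_2) = (8749·8749 + 378·450·450, 8749·450 + 450·8749) = (153090001, 7874100)
(x_3, y_3) = (8749·153090001 + 378·450·7874100, 8749·7874100 + 450·153090001) = (2678768828749, 137781001350)

8749 450
153090001 7874100
2678768828749 137781001350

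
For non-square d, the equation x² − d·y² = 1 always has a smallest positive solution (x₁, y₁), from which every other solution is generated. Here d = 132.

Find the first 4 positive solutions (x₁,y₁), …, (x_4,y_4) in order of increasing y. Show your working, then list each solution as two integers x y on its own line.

23 2
1057 92
48599 4230
2234497 194488

√132 = [11; 2,22, …], period ℓ=2 (even) → k=1
k=0  a_k=11  p_k/q_k = 11/1
k=1  a_k=2  p_k/q_k = 23/2
→ (23, 2).  Check: 23²=529, 132·2²=528, difference 1.
(23+2√132)^2 = 1057 + 92√132
(23+2√132)^3 = 48599 + 4230√132
(23+2√132)^4 = 2234497 + 194488√132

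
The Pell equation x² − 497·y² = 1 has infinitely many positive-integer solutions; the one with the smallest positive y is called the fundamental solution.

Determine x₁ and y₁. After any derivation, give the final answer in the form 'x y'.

1201887 53912

[22; 3,2,2,5,6,5,2,2,3,44] for √497; ℓ=10 ⇒ convergent index 9
step 0: (22, 1)  from 22·(1,0) + (0,1)
…
step 2: (156, 7)  from 2·(67,3) + (22,1)
step 3: (379, 17)  from 2·(156,7) + (67,3)
step 4: (2051, 92)  from 5·(379,17) + (156,7)
step 5: (12685, 569)  from 6·(2051,92) + (379,17)
…
step 7: (143637, 6443)  from 2·(65476,2937) + (12685,569)
step 8: (352750, 15823)  from 2·(143637,6443) + (65476,2937)
step 9: (1201887, 53912)  from 3·(352750,15823) + (143637,6443)
fundamental: x₁=1201887, y₁=53912  (since 1444532360769 − 497·2906503744 = 1)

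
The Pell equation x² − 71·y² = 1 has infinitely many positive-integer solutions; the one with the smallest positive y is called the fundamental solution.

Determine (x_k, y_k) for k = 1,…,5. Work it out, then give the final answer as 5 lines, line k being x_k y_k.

3480 413
24220799 2874480
168576757560 20006380387
1173294208396801 139244404619040
8166127521864977400 969141036142138013

√71 → a₀=8, period (2,2,1,7,1,2,2,16); ℓ=8 even so k=7
step 0: (8, 1)  from 8·(1,0) + (0,1)
step 1: (17, 2)  from 2·(8,1) + (1,0)
…
step 3: (59, 7)  from 1·(42,5) + (17,2)
step 4: (455, 54)  from 7·(59,7) + (42,5)
step 5: (514, 61)  from 1·(455,54) + (59,7)
step 6: (1483, 176)  from 2·(514,61) + (455,54)
step 7: (3480, 413)  from 2·(1483,176) + (514,61)
→ (3480, 413).  Check: 3480²=12110400, 71·413²=12110399, difference 1.
k=2:  x_2 = 3480·3480+71·413·413 = 24220799,  y_2 = 3480·413+413·3480 = 2874480
k=3:  x_3 = 3480·24220799+71·413·2874480 = 168576757560,  y_3 = 3480·2874480+413·24220799 = 20006380387
k=4:  x_4 = 3480·168576757560+71·413·20006380387 = 1173294208396801,  y_4 = 3480·20006380387+413·168576757560 = 139244404619040
k=5:  x_5 = 3480·1173294208396801+71·413·139244404619040 = 8166127521864977400,  y_5 = 3480·139244404619040+413·1173294208396801 = 969141036142138013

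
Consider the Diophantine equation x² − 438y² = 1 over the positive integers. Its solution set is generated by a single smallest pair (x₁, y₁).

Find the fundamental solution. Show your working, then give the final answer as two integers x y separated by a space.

√438 = [20; 1,12,1,40, …], period ℓ=4 (even) → k=3
a_0=20:  p_0=20·1+0=20,  q_0=20·0+1=1
a_1=1:  p_1=1·20+1=21,  q_1=1·1+0=1
a_2=12:  p_2=12·21+20=272,  q_2=12·1+1=13
a_3=1:  p_3=1·272+21=293,  q_3=1·13+1=14
(x₁, y₁) = (293, 14);  293² − 438·14² = 1 ✓

293 14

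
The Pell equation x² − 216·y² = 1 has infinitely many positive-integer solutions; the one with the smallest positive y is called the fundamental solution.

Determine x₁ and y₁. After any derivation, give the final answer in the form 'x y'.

√216 = [14; 1,2,3,2,1,28, …], period ℓ=6 (even) → k=5
a_0=14:  p_0=14·1+0=14,  q_0=14·0+1=1
a_1=1:  p_1=1·14+1=15,  q_1=1·1+0=1
a_2=2:  p_2=2·15+14=44,  q_2=2·1+1=3
a_3=3:  p_3=3·44+15=147,  q_3=3·3+1=10
a_4=2:  p_4=2·147+44=338,  q_4=2·10+3=23
a_5=1:  p_5=1·338+147=485,  q_5=1·23+10=33
fundamental: x₁=485, y₁=33  (since 235225 − 216·1089 = 1)

485 33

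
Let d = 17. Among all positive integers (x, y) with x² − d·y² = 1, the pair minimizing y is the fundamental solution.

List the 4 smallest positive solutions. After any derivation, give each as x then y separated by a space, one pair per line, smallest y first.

√17 = [4; 8, …], period ℓ=1 (odd) → k=1
a_0=4:  p_0=4·1+0=4,  q_0=4·0+1=1
a_1=8:  p_1=8·4+1=33,  q_1=8·1+0=8
(x₁, y₁) = (33, 8);  33² − 17·8² = 1 ✓
(x_2, y_2) = (33·33 + 17·8·8, 33·8 + 8·33) = (2177, 528)
(x_3, y_3) = (33·2177 + 17·8·528, 33·528 + 8·2177) = (143649, 34840)
(x_4, y_4) = (33·143649 + 17·8·34840, 33·34840 + 8·143649) = (9478657, 2298912)

33 8
2177 528
143649 34840
9478657 2298912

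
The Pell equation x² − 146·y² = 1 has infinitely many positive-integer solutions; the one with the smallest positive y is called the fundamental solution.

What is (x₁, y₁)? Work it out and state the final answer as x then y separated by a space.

145 12

d=146: √d = [12; 12,24] (ℓ=2, even), read p_1/q_1
i=0: a=12 ⇒ p=12, q=1
i=1: a=12 ⇒ p=145, q=12
→ (145, 12).  Check: 145²=21025, 146·12²=21024, difference 1.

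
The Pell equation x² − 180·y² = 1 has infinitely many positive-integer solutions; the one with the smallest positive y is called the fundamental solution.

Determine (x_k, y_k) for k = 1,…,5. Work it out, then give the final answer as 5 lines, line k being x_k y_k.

d=180: √d = [13; 2,2,2,26] (ℓ=4, even), read p_3/q_3
k=0  a_k=13  p_k/q_k = 13/1
k=1  a_k=2  p_k/q_k = 27/2
k=2  a_k=2  p_k/q_k = 67/5
k=3  a_k=2  p_k/q_k = 161/12
(x₁, y₁) = (161, 12);  161² − 180·12² = 1 ✓
(x_2, y_2) = (161·161 + 180·12·12, 161·12 + 12·161) = (51841, 3864)
(x_3, y_3) = (161·51841 + 180·12·3864, 161·3864 + 12·51841) = (16692641, 1244196)
(x_4, y_4) = (161·16692641 + 180·12·1244196, 161·1244196 + 12·16692641) = (5374978561, 400627248)
(x_5, y_5) = (161·5374978561 + 180·12·400627248, 161·400627248 + 12·5374978561) = (1730726404001, 129000729660)

161 12
51841 3864
16692641 1244196
5374978561 400627248
1730726404001 129000729660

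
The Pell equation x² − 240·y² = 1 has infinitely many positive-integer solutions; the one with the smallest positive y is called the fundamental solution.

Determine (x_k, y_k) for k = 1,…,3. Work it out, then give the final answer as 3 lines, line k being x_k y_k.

√240 → a₀=15, period (2,30); ℓ=2 even so k=1
i=0: a=15 ⇒ p=15, q=1
i=1: a=2 ⇒ p=31, q=2
fundamental: x₁=31, y₁=2  (since 961 − 240·4 = 1)
(x_2, y_2) = (31·31 + 240·2·2, 31·2 + 2·31) = (1921, 124)
(x_3, y_3) = (31·1921 + 240·2·124, 31·124 + 2·1921) = (119071, 7686)

31 2
1921 124
119071 7686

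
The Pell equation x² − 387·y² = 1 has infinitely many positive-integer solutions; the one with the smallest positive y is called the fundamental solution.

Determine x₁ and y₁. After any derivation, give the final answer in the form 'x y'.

[19; 1,2,19,2,1,38] for √387; ℓ=6 ⇒ convergent index 5
a_0=19:  p_0=19·1+0=19,  q_0=19·0+1=1
…
a_4=2:  p_4=2·1141+59=2341,  q_4=2·58+3=119
a_5=1:  p_5=1·2341+1141=3482,  q_5=1·119+58=177
→ (3482, 177).  Check: 3482²=12124324, 387·177²=12124323, difference 1.

3482 177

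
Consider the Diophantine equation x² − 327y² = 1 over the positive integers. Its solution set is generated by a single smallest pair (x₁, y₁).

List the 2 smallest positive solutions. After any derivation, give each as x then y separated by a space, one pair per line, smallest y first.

217 12
94177 5208

[18; 12,36] for √327; ℓ=2 ⇒ convergent index 1
i=0: a=18 ⇒ p=18, q=1
i=1: a=12 ⇒ p=217, q=12
→ (217, 12).  Check: 217²=47089, 327·12²=47088, difference 1.
n=2: (217,12)∘(217,12) = (217·217+327·12·12, 217·12+12·217) = (94177,5208)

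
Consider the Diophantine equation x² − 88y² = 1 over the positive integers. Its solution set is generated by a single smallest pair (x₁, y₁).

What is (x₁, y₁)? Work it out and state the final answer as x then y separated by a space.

197 21

√88 = [9; 2,1,1,1,2,18, …], period ℓ=6 (even) → k=5
a_0=9:  p_0=9·1+0=9,  q_0=9·0+1=1
a_1=2:  p_1=2·9+1=19,  q_1=2·1+0=2
a_2=1:  p_2=1·19+9=28,  q_2=1·2+1=3
a_3=1:  p_3=1·28+19=47,  q_3=1·3+2=5
a_4=1:  p_4=1·47+28=75,  q_4=1·5+3=8
a_5=2:  p_5=2·75+47=197,  q_5=2·8+5=21
(x₁, y₁) = (197, 21);  197² − 88·21² = 1 ✓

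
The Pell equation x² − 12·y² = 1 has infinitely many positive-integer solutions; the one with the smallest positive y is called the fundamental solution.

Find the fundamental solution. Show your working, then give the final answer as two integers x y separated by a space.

7 2

√12 → a₀=3, period (2,6); ℓ=2 even so k=1
a_0=3:  p_0=3·1+0=3,  q_0=3·0+1=1
a_1=2:  p_1=2·3+1=7,  q_1=2·1+0=2
(x₁, y₁) = (7, 2);  7² − 12·2² = 1 ✓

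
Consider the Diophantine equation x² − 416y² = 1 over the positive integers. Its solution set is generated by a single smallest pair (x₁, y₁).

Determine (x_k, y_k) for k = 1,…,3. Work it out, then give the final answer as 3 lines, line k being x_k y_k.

√416 = [20; 2,1,1,9,1,1,2,40, …], period ℓ=8 (even) → k=7
k=0  a_k=20  p_k/q_k = 20/1
k=1  a_k=2  p_k/q_k = 41/2
k=2  a_k=1  p_k/q_k = 61/3
…
k=4  a_k=9  p_k/q_k = 979/48
…
k=6  a_k=1  p_k/q_k = 2060/101
k=7  a_k=2  p_k/q_k = 5201/255
→ (5201, 255).  Check: 5201²=27050401, 416·255²=27050400, difference 1.
(x_2, y_2) = (5201·5201 + 416·255·255, 5201·255 + 255·5201) = (54100801, 2652510)
(x_3, y_3) = (5201·54100801 + 416·255·2652510, 5201·2652510 + 255·54100801) = (562756526801, 27591408765)

5201 255
54100801 2652510
562756526801 27591408765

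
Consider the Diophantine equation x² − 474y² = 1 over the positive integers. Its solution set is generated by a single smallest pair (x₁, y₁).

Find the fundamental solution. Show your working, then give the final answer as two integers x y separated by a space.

193549 8890

√474 → a₀=21, period (1,3,2,1,1,…,3,1,42); ℓ=14 even so k=13
i=0: a=21 ⇒ p=21, q=1
…
i=5: a=1 ⇒ p=479, q=22
…
i=9: a=1 ⇒ p=10864, q=499
i=10: a=1 ⇒ p=16677, q=766
…
i=12: a=3 ⇒ p=149331, q=6859
i=13: a=1 ⇒ p=193549, q=8890
→ (193549, 8890).  Check: 193549²=37461215401, 474·8890²=37461215400, difference 1.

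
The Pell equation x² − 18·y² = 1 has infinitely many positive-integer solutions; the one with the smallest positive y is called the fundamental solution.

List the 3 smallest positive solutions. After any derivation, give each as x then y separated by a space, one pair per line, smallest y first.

√18 → a₀=4, period (4,8); ℓ=2 even so k=1
k=0  a_k=4  p_k/q_k = 4/1
k=1  a_k=4  p_k/q_k = 17/4
(x₁, y₁) = (17, 4);  17² − 18·4² = 1 ✓
(x_2, y_2) = (17·17 + 18·4·4, 17·4 + 4·17) = (577, 136)
(x_3, y_3) = (17·577 + 18·4·136, 17·136 + 4·577) = (19601, 4620)

17 4
577 136
19601 4620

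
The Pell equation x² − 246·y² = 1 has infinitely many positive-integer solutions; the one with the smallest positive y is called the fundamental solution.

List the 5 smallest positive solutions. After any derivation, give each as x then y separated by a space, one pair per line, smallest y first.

√246 → a₀=15, period (1,2,5,1,14,1,5,2,1,30); ℓ=10 even so k=9
a_0=15:  p_0=15·1+0=15,  q_0=15·0+1=1
a_1=1:  p_1=1·15+1=16,  q_1=1·1+0=1
…
a_3=5:  p_3=5·47+16=251,  q_3=5·3+1=16
…
a_7=5:  p_7=5·4721+4423=28028,  q_7=5·301+282=1787
a_8=2:  p_8=2·28028+4721=60777,  q_8=2·1787+301=3875
a_9=1:  p_9=1·60777+28028=88805,  q_9=1·3875+1787=5662
→ (88805, 5662).  Check: 88805²=7886328025, 246·5662²=7886328024, difference 1.
k=2:  x_2 = 88805·88805+246·5662·5662 = 15772656049,  y_2 = 88805·5662+5662·88805 = 1005627820
k=3:  x_3 = 88805·15772656049+246·5662·1005627820 = 2801381440774085,  y_3 = 88805·1005627820+5662·15772656049 = 178609557104538
k=4:  x_4 = 88805·2801381440774085+246·5662·178609557104538 = 497553357680112580801,  y_4 = 88805·178609557104538+5662·2801381440774085 = 31722843436331366360
k=5:  x_5 = 88805·497553357680112580801+246·5662·31722843436331366360 = 88370451854763414035291525,  y_5 = 88805·31722843436331366360+5662·497553357680112580801 = 5634294222548204422095062

88805 5662
15772656049 1005627820
2801381440774085 178609557104538
497553357680112580801 31722843436331366360
88370451854763414035291525 5634294222548204422095062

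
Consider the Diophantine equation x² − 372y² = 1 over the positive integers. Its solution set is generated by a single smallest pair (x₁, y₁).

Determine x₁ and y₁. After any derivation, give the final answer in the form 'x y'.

√372 → a₀=19, period (3,2,12,2,3,38); ℓ=6 even so k=5
i=0: a=19 ⇒ p=19, q=1
…
i=2: a=2 ⇒ p=135, q=7
…
i=4: a=2 ⇒ p=3491, q=181
i=5: a=3 ⇒ p=12151, q=630
→ (12151, 630).  Check: 12151²=147646801, 372·630²=147646800, difference 1.

12151 630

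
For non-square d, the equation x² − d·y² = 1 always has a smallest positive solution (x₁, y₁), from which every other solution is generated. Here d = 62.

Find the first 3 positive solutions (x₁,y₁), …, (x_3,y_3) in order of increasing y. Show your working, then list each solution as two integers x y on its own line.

63 8
7937 1008
999999 127000

d=62: √d = [7; 1,6,1,14] (ℓ=4, even), read p_3/q_3
step 0: (7, 1)  from 7·(1,0) + (0,1)
…
step 2: (55, 7)  from 6·(8,1) + (7,1)
step 3: (63, 8)  from 1·(55,7) + (8,1)
→ (63, 8).  Check: 63²=3969, 62·8²=3968, difference 1.
(x_2, y_2) = (63·63 + 62·8·8, 63·8 + 8·63) = (7937, 1008)
(x_3, y_3) = (63·7937 + 62·8·1008, 63·1008 + 8·7937) = (999999, 127000)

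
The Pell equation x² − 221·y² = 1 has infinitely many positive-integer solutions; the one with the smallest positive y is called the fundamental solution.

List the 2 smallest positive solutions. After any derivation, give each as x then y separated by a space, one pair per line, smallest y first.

[14; 1,6,2,6,1,28] for √221; ℓ=6 ⇒ convergent index 5
a_0=14:  p_0=14·1+0=14,  q_0=14·0+1=1
a_1=1:  p_1=1·14+1=15,  q_1=1·1+0=1
a_2=6:  p_2=6·15+14=104,  q_2=6·1+1=7
…
a_4=6:  p_4=6·223+104=1442,  q_4=6·15+7=97
a_5=1:  p_5=1·1442+223=1665,  q_5=1·97+15=112
→ (1665, 112).  Check: 1665²=2772225, 221·112²=2772224, difference 1.
(x_2, y_2) = (1665·1665 + 221·112·112, 1665·112 + 112·1665) = (5544449, 372960)

1665 112
5544449 372960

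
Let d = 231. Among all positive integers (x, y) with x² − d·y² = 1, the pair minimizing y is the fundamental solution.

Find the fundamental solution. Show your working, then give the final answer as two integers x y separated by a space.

d=231: √d = [15; 5,30] (ℓ=2, even), read p_1/q_1
i=0: a=15 ⇒ p=15, q=1
i=1: a=5 ⇒ p=76, q=5
→ (76, 5).  Check: 76²=5776, 231·5²=5775, difference 1.

76 5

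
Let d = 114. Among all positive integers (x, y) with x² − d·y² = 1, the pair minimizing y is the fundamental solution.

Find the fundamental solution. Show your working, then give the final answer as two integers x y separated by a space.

1025 96

d=114: √d = [10; 1,2,10,2,1,20] (ℓ=6, even), read p_5/q_5
step 0: (10, 1)  from 10·(1,0) + (0,1)
…
step 2: (32, 3)  from 2·(11,1) + (10,1)
step 3: (331, 31)  from 10·(32,3) + (11,1)
step 4: (694, 65)  from 2·(331,31) + (32,3)
step 5: (1025, 96)  from 1·(694,65) + (331,31)
fundamental: x₁=1025, y₁=96  (since 1050625 − 114·9216 = 1)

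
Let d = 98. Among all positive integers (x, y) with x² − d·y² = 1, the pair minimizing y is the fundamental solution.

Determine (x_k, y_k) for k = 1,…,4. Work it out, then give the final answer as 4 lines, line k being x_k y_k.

99 10
19601 1980
3880899 392030
768398401 77619960

[9; 1,8,1,18] for √98; ℓ=4 ⇒ convergent index 3
a_0=9:  p_0=9·1+0=9,  q_0=9·0+1=1
a_1=1:  p_1=1·9+1=10,  q_1=1·1+0=1
a_2=8:  p_2=8·10+9=89,  q_2=8·1+1=9
a_3=1:  p_3=1·89+10=99,  q_3=1·9+1=10
fundamental: x₁=99, y₁=10  (since 9801 − 98·100 = 1)
(99+10√98)^2 = 19601 + 1980√98
(99+10√98)^3 = 3880899 + 392030√98
(99+10√98)^4 = 768398401 + 77619960√98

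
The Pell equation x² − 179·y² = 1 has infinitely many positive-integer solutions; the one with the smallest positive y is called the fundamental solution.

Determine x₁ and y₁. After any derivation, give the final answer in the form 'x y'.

√179 → a₀=13, period (2,1,1,1,3,…,1,2,26); ℓ=14 even so k=13
k=0  a_k=13  p_k/q_k = 13/1
…
k=2  a_k=1  p_k/q_k = 40/3
k=3  a_k=1  p_k/q_k = 67/5
k=4  a_k=1  p_k/q_k = 107/8
k=5  a_k=3  p_k/q_k = 388/29
k=6  a_k=5  p_k/q_k = 2047/153
…
k=8  a_k=5  p_k/q_k = 137042/10243
k=9  a_k=3  p_k/q_k = 438125/32747
…
k=11  a_k=1  p_k/q_k = 1013292/75737
k=12  a_k=1  p_k/q_k = 1588459/118727
k=13  a_k=2  p_k/q_k = 4190210/313191
(x₁, y₁) = (4190210, 313191);  4190210² − 179·313191² = 1 ✓

4190210 313191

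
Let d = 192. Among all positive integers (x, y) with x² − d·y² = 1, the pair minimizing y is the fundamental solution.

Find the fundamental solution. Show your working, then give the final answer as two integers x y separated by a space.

97 7

√192 → a₀=13, period (1,5,1,26); ℓ=4 even so k=3
k=0  a_k=13  p_k/q_k = 13/1
…
k=2  a_k=5  p_k/q_k = 83/6
k=3  a_k=1  p_k/q_k = 97/7
→ (97, 7).  Check: 97²=9409, 192·7²=9408, difference 1.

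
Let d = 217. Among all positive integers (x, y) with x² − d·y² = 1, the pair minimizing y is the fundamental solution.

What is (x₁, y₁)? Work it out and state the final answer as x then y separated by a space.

√217 → a₀=14, period (1,2,1,2,1,…,2,1,28); ℓ=16 even so k=15
i=0: a=14 ⇒ p=14, q=1
i=1: a=1 ⇒ p=15, q=1
i=2: a=2 ⇒ p=44, q=3
…
i=6: a=1 ⇒ p=383, q=26
…
i=8: a=4 ⇒ p=15055, q=1022
…
i=12: a=2 ⇒ p=740980, q=50301
i=13: a=1 ⇒ p=1034361, q=70217
i=14: a=2 ⇒ p=2809702, q=190735
i=15: a=1 ⇒ p=3844063, q=260952
→ (3844063, 260952).  Check: 3844063²=14776820347969, 217·260952²=14776820347968, difference 1.

3844063 260952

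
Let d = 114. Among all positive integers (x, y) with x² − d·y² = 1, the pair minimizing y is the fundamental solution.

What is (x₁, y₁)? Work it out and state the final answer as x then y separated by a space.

d=114: √d = [10; 1,2,10,2,1,20] (ℓ=6, even), read p_5/q_5
step 0: (10, 1)  from 10·(1,0) + (0,1)
step 1: (11, 1)  from 1·(10,1) + (1,0)
step 2: (32, 3)  from 2·(11,1) + (10,1)
step 3: (331, 31)  from 10·(32,3) + (11,1)
step 4: (694, 65)  from 2·(331,31) + (32,3)
step 5: (1025, 96)  from 1·(694,65) + (331,31)
fundamental: x₁=1025, y₁=96  (since 1050625 − 114·9216 = 1)

1025 96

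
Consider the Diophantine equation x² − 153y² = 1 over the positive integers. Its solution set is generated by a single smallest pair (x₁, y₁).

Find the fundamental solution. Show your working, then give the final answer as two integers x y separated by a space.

[12; 2,1,2,2,2,1,2,24] for √153; ℓ=8 ⇒ convergent index 7
i=0: a=12 ⇒ p=12, q=1
…
i=2: a=1 ⇒ p=37, q=3
i=3: a=2 ⇒ p=99, q=8
i=4: a=2 ⇒ p=235, q=19
i=5: a=2 ⇒ p=569, q=46
i=6: a=1 ⇒ p=804, q=65
i=7: a=2 ⇒ p=2177, q=176
fundamental: x₁=2177, y₁=176  (since 4739329 − 153·30976 = 1)

2177 176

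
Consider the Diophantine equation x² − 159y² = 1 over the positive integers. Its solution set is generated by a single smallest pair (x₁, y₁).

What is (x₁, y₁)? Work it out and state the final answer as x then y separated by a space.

1324 105

√159 → a₀=12, period (1,1,1,1,3,1,1,1,1,24); ℓ=10 even so k=9
a_0=12:  p_0=12·1+0=12,  q_0=12·0+1=1
…
a_4=1:  p_4=1·38+25=63,  q_4=1·3+2=5
…
a_6=1:  p_6=1·227+63=290,  q_6=1·18+5=23
a_7=1:  p_7=1·290+227=517,  q_7=1·23+18=41
a_8=1:  p_8=1·517+290=807,  q_8=1·41+23=64
a_9=1:  p_9=1·807+517=1324,  q_9=1·64+41=105
fundamental: x₁=1324, y₁=105  (since 1752976 − 159·11025 = 1)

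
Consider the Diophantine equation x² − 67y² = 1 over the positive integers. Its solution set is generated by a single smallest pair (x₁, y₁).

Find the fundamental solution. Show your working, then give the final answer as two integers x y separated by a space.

√67 = [8; 5,2,1,1,7,1,1,2,5,16, …], period ℓ=10 (even) → k=9
i=0: a=8 ⇒ p=8, q=1
…
i=4: a=1 ⇒ p=221, q=27
…
i=6: a=1 ⇒ p=1899, q=232
i=7: a=1 ⇒ p=3577, q=437
i=8: a=2 ⇒ p=9053, q=1106
i=9: a=5 ⇒ p=48842, q=5967
(x₁, y₁) = (48842, 5967);  48842² − 67·5967² = 1 ✓

48842 5967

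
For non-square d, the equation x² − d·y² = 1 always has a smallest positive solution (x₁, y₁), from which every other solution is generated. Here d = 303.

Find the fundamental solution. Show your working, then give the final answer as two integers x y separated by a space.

2524 145

d=303: √d = [17; 2,2,5,2,2,34] (ℓ=6, even), read p_5/q_5
step 0: (17, 1)  from 17·(1,0) + (0,1)
…
step 2: (87, 5)  from 2·(35,2) + (17,1)
step 3: (470, 27)  from 5·(87,5) + (35,2)
step 4: (1027, 59)  from 2·(470,27) + (87,5)
step 5: (2524, 145)  from 2·(1027,59) + (470,27)
→ (2524, 145).  Check: 2524²=6370576, 303·145²=6370575, difference 1.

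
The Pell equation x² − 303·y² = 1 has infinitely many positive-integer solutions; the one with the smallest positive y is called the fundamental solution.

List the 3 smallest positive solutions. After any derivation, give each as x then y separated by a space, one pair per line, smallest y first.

2524 145
12741151 731960
64317327724 3694933935

√303 → a₀=17, period (2,2,5,2,2,34); ℓ=6 even so k=5
i=0: a=17 ⇒ p=17, q=1
i=1: a=2 ⇒ p=35, q=2
…
i=3: a=5 ⇒ p=470, q=27
i=4: a=2 ⇒ p=1027, q=59
i=5: a=2 ⇒ p=2524, q=145
fundamental: x₁=2524, y₁=145  (since 6370576 − 303·21025 = 1)
(2524+145√303)^2 = 12741151 + 731960√303
(2524+145√303)^3 = 64317327724 + 3694933935√303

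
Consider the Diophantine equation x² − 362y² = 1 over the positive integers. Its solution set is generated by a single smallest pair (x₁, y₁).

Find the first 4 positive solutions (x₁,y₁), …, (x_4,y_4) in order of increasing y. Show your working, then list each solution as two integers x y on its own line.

723 38
1045457 54948
1511730099 79454770
2185960677697 114891542472

d=362: √d = [19; 38] (ℓ=1, odd), read p_1/q_1
step 0: (19, 1)  from 19·(1,0) + (0,1)
step 1: (723, 38)  from 38·(19,1) + (1,0)
fundamental: x₁=723, y₁=38  (since 522729 − 362·1444 = 1)
k=2:  x_2 = 723·723+362·38·38 = 1045457,  y_2 = 723·38+38·723 = 54948
k=3:  x_3 = 723·1045457+362·38·54948 = 1511730099,  y_3 = 723·54948+38·1045457 = 79454770
k=4:  x_4 = 723·1511730099+362·38·79454770 = 2185960677697,  y_4 = 723·79454770+38·1511730099 = 114891542472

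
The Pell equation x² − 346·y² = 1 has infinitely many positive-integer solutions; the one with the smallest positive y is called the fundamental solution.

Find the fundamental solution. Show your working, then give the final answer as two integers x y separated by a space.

17299 930

√346 → a₀=18, period (1,1,1,1,36); ℓ=5 odd so k=9
k=0  a_k=18  p_k/q_k = 18/1
k=1  a_k=1  p_k/q_k = 19/1
…
k=3  a_k=1  p_k/q_k = 56/3
…
k=5  a_k=36  p_k/q_k = 3404/183
k=6  a_k=1  p_k/q_k = 3497/188
…
k=8  a_k=1  p_k/q_k = 10398/559
k=9  a_k=1  p_k/q_k = 17299/930
→ (17299, 930).  Check: 17299²=299255401, 346·930²=299255400, difference 1.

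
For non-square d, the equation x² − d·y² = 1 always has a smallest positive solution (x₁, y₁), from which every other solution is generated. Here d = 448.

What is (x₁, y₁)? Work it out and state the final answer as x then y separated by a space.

127 6

d=448: √d = [21; 6,42] (ℓ=2, even), read p_1/q_1
i=0: a=21 ⇒ p=21, q=1
i=1: a=6 ⇒ p=127, q=6
→ (127, 6).  Check: 127²=16129, 448·6²=16128, difference 1.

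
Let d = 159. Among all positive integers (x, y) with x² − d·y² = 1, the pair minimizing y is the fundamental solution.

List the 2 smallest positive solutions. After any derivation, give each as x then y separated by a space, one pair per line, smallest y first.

d=159: √d = [12; 1,1,1,1,3,1,1,1,1,24] (ℓ=10, even), read p_9/q_9
a_0=12:  p_0=12·1+0=12,  q_0=12·0+1=1
a_1=1:  p_1=1·12+1=13,  q_1=1·1+0=1
a_2=1:  p_2=1·13+12=25,  q_2=1·1+1=2
…
a_4=1:  p_4=1·38+25=63,  q_4=1·3+2=5
a_5=3:  p_5=3·63+38=227,  q_5=3·5+3=18
a_6=1:  p_6=1·227+63=290,  q_6=1·18+5=23
…
a_8=1:  p_8=1·517+290=807,  q_8=1·41+23=64
a_9=1:  p_9=1·807+517=1324,  q_9=1·64+41=105
→ (1324, 105).  Check: 1324²=1752976, 159·105²=1752975, difference 1.
(1324+105√159)^2 = 3505951 + 278040√159

1324 105
3505951 278040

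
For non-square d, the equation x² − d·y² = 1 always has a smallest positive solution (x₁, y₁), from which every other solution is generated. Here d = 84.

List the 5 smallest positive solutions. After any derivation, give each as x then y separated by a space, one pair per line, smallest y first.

55 6
6049 660
665335 72594
73180801 7984680
8049222775 878242206

[9; 6,18] for √84; ℓ=2 ⇒ convergent index 1
i=0: a=9 ⇒ p=9, q=1
i=1: a=6 ⇒ p=55, q=6
fundamental: x₁=55, y₁=6  (since 3025 − 84·36 = 1)
(x_2, y_2) = (55·55 + 84·6·6, 55·6 + 6·55) = (6049, 660)
(x_3, y_3) = (55·6049 + 84·6·660, 55·660 + 6·6049) = (665335, 72594)
(x_4, y_4) = (55·665335 + 84·6·72594, 55·72594 + 6·665335) = (73180801, 7984680)
(x_5, y_5) = (55·73180801 + 84·6·7984680, 55·7984680 + 6·73180801) = (8049222775, 878242206)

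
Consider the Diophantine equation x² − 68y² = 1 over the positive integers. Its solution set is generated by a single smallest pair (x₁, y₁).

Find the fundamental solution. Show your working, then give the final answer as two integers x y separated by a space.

33 4

d=68: √d = [8; 4,16] (ℓ=2, even), read p_1/q_1
i=0: a=8 ⇒ p=8, q=1
i=1: a=4 ⇒ p=33, q=4
fundamental: x₁=33, y₁=4  (since 1089 − 68·16 = 1)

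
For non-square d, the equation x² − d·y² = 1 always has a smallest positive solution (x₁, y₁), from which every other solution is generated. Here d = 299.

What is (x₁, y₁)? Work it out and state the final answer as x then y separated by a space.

415 24

√299 = [17; 3,2,3,34, …], period ℓ=4 (even) → k=3
step 0: (17, 1)  from 17·(1,0) + (0,1)
step 1: (52, 3)  from 3·(17,1) + (1,0)
step 2: (121, 7)  from 2·(52,3) + (17,1)
step 3: (415, 24)  from 3·(121,7) + (52,3)
→ (415, 24).  Check: 415²=172225, 299·24²=172224, difference 1.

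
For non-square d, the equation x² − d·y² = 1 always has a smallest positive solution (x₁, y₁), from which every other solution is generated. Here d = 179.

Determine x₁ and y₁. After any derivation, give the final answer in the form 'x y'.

d=179: √d = [13; 2,1,1,1,3,…,1,2,26] (ℓ=14, even), read p_13/q_13
k=0  a_k=13  p_k/q_k = 13/1
…
k=2  a_k=1  p_k/q_k = 40/3
…
k=5  a_k=3  p_k/q_k = 388/29
…
k=10  a_k=1  p_k/q_k = 575167/42990
k=11  a_k=1  p_k/q_k = 1013292/75737
k=12  a_k=1  p_k/q_k = 1588459/118727
k=13  a_k=2  p_k/q_k = 4190210/313191
fundamental: x₁=4190210, y₁=313191  (since 17557859844100 − 179·98088602481 = 1)

4190210 313191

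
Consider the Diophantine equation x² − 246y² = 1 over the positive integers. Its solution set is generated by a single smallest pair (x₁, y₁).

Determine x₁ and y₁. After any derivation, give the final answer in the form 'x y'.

d=246: √d = [15; 1,2,5,1,14,1,5,2,1,30] (ℓ=10, even), read p_9/q_9
i=0: a=15 ⇒ p=15, q=1
i=1: a=1 ⇒ p=16, q=1
…
i=3: a=5 ⇒ p=251, q=16
…
i=7: a=5 ⇒ p=28028, q=1787
i=8: a=2 ⇒ p=60777, q=3875
i=9: a=1 ⇒ p=88805, q=5662
→ (88805, 5662).  Check: 88805²=7886328025, 246·5662²=7886328024, difference 1.

88805 5662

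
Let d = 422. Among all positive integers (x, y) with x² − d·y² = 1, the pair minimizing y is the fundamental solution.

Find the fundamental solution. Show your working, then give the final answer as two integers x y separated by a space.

d=422: √d = [20; 1,1,5,2,1,…,1,1,40] (ℓ=14, even), read p_13/q_13
k=0  a_k=20  p_k/q_k = 20/1
k=1  a_k=1  p_k/q_k = 21/1
k=2  a_k=1  p_k/q_k = 41/2
k=3  a_k=5  p_k/q_k = 226/11
k=4  a_k=2  p_k/q_k = 493/24
k=5  a_k=1  p_k/q_k = 719/35
k=6  a_k=3  p_k/q_k = 2650/129
k=7  a_k=20  p_k/q_k = 53719/2615
k=8  a_k=3  p_k/q_k = 163807/7974
k=9  a_k=1  p_k/q_k = 217526/10589
…
k=11  a_k=5  p_k/q_k = 3211821/156349
k=12  a_k=1  p_k/q_k = 3810680/185501
k=13  a_k=1  p_k/q_k = 7022501/341850
(x₁, y₁) = (7022501, 341850);  7022501² − 422·341850² = 1 ✓

7022501 341850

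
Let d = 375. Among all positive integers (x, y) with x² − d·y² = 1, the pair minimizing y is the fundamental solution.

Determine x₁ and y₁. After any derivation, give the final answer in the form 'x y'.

√375 = [19; 2,1,2,1,5,1,2,1,2,38, …], period ℓ=10 (even) → k=9
k=0  a_k=19  p_k/q_k = 19/1
k=1  a_k=2  p_k/q_k = 39/2
…
k=3  a_k=2  p_k/q_k = 155/8
k=4  a_k=1  p_k/q_k = 213/11
…
k=6  a_k=1  p_k/q_k = 1433/74
k=7  a_k=2  p_k/q_k = 4086/211
k=8  a_k=1  p_k/q_k = 5519/285
k=9  a_k=2  p_k/q_k = 15124/781
fundamental: x₁=15124, y₁=781  (since 228735376 − 375·609961 = 1)

15124 781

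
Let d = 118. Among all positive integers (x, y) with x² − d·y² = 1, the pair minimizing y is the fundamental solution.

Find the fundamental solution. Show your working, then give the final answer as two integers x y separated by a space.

306917 28254

d=118: √d = [10; 1,6,3,2,10,2,3,6,1,20] (ℓ=10, even), read p_9/q_9
a_0=10:  p_0=10·1+0=10,  q_0=10·0+1=1
…
a_8=6:  p_8=6·42115+12112=264802,  q_8=6·3877+1115=24377
a_9=1:  p_9=1·264802+42115=306917,  q_9=1·24377+3877=28254
(x₁, y₁) = (306917, 28254);  306917² − 118·28254² = 1 ✓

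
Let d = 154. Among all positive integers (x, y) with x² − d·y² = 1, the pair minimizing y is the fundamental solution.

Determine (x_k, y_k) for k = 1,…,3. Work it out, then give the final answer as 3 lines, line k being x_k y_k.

21295 1716
906954049 73084440
38627172925615 3112666297884

[12; 2,2,3,1,2,1,3,2,2,24] for √154; ℓ=10 ⇒ convergent index 9
step 0: (12, 1)  from 12·(1,0) + (0,1)
step 1: (25, 2)  from 2·(12,1) + (1,0)
…
step 3: (211, 17)  from 3·(62,5) + (25,2)
…
step 6: (1030, 83)  from 1·(757,61) + (273,22)
step 7: (3847, 310)  from 3·(1030,83) + (757,61)
step 8: (8724, 703)  from 2·(3847,310) + (1030,83)
step 9: (21295, 1716)  from 2·(8724,703) + (3847,310)
(x₁, y₁) = (21295, 1716);  21295² − 154·1716² = 1 ✓
(x_2, y_2) = (21295·21295 + 154·1716·1716, 21295·1716 + 1716·21295) = (906954049, 73084440)
(x_3, y_3) = (21295·906954049 + 154·1716·73084440, 21295·73084440 + 1716·906954049) = (38627172925615, 3112666297884)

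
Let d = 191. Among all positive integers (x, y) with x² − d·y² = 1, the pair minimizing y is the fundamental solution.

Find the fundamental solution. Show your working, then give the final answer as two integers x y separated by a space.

8994000 650783

d=191: √d = [13; 1,4,1,1,3,…,4,1,26] (ℓ=16, even), read p_15/q_15
k=0  a_k=13  p_k/q_k = 13/1
k=1  a_k=1  p_k/q_k = 14/1
…
k=3  a_k=1  p_k/q_k = 83/6
k=4  a_k=1  p_k/q_k = 152/11
…
k=7  a_k=2  p_k/q_k = 2999/217
…
k=10  a_k=2  p_k/q_k = 207083/14984
k=11  a_k=3  p_k/q_k = 704682/50989
k=12  a_k=1  p_k/q_k = 911765/65973
k=13  a_k=1  p_k/q_k = 1616447/116962
k=14  a_k=4  p_k/q_k = 7377553/533821
k=15  a_k=1  p_k/q_k = 8994000/650783
fundamental: x₁=8994000, y₁=650783  (since 80892036000000 − 191·423518513089 = 1)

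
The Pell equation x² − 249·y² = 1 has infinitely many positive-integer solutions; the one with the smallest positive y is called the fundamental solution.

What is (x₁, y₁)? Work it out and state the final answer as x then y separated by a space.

8553815 542076

√249 = [15; 1,3,1,1,5,…,3,1,30, …], period ℓ=16 (even) → k=15
k=0  a_k=15  p_k/q_k = 15/1
k=1  a_k=1  p_k/q_k = 16/1
…
k=4  a_k=1  p_k/q_k = 142/9
k=5  a_k=5  p_k/q_k = 789/50
…
k=7  a_k=3  p_k/q_k = 3582/227
k=8  a_k=10  p_k/q_k = 36751/2329
…
k=13  a_k=1  p_k/q_k = 1884116/119401
k=14  a_k=3  p_k/q_k = 6669699/422675
k=15  a_k=1  p_k/q_k = 8553815/542076
fundamental: x₁=8553815, y₁=542076  (since 73167751054225 − 249·293846389776 = 1)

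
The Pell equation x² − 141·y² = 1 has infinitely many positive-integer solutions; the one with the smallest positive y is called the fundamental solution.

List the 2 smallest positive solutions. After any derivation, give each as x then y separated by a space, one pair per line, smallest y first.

95 8
18049 1520

d=141: √d = [11; 1,6,1,22] (ℓ=4, even), read p_3/q_3
a_0=11:  p_0=11·1+0=11,  q_0=11·0+1=1
a_1=1:  p_1=1·11+1=12,  q_1=1·1+0=1
a_2=6:  p_2=6·12+11=83,  q_2=6·1+1=7
a_3=1:  p_3=1·83+12=95,  q_3=1·7+1=8
fundamental: x₁=95, y₁=8  (since 9025 − 141·64 = 1)
(95+8√141)^2 = 18049 + 1520√141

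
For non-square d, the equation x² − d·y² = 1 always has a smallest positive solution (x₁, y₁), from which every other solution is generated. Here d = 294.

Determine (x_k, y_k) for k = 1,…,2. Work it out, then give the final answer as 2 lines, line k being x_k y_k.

d=294: √d = [17; 6,1,4,1,6,34] (ℓ=6, even), read p_5/q_5
a_0=17:  p_0=17·1+0=17,  q_0=17·0+1=1
a_1=6:  p_1=6·17+1=103,  q_1=6·1+0=6
…
a_3=4:  p_3=4·120+103=583,  q_3=4·7+6=34
a_4=1:  p_4=1·583+120=703,  q_4=1·34+7=41
a_5=6:  p_5=6·703+583=4801,  q_5=6·41+34=280
→ (4801, 280).  Check: 4801²=23049601, 294·280²=23049600, difference 1.
k=2:  x_2 = 4801·4801+294·280·280 = 46099201,  y_2 = 4801·280+280·4801 = 2688560

4801 280
46099201 2688560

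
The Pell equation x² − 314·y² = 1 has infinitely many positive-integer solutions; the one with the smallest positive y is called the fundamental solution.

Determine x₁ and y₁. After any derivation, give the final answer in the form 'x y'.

392499 22150

√314 → a₀=17, period (1,2,1,1,2,1,34); ℓ=7 odd so k=13
a_0=17:  p_0=17·1+0=17,  q_0=17·0+1=1
a_1=1:  p_1=1·17+1=18,  q_1=1·1+0=1
…
a_4=1:  p_4=1·71+53=124,  q_4=1·4+3=7
…
a_7=34:  p_7=34·443+319=15381,  q_7=34·25+18=868
…
a_10=1:  p_10=1·47029+15824=62853,  q_10=1·2654+893=3547
…
a_12=2:  p_12=2·109882+62853=282617,  q_12=2·6201+3547=15949
a_13=1:  p_13=1·282617+109882=392499,  q_13=1·15949+6201=22150
(x₁, y₁) = (392499, 22150);  392499² − 314·22150² = 1 ✓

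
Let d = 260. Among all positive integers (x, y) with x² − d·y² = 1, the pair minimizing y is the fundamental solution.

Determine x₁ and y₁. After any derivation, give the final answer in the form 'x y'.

129 8

√260 → a₀=16, period (8,32); ℓ=2 even so k=1
a_0=16:  p_0=16·1+0=16,  q_0=16·0+1=1
a_1=8:  p_1=8·16+1=129,  q_1=8·1+0=8
(x₁, y₁) = (129, 8);  129² − 260·8² = 1 ✓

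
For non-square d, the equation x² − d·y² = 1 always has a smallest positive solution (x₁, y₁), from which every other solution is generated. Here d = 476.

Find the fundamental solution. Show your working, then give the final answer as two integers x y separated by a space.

d=476: √d = [21; 1,4,2,10,2,4,1,42] (ℓ=8, even), read p_7/q_7
i=0: a=21 ⇒ p=21, q=1
…
i=3: a=2 ⇒ p=240, q=11
…
i=6: a=4 ⇒ p=23541, q=1079
i=7: a=1 ⇒ p=28799, q=1320
→ (28799, 1320).  Check: 28799²=829382401, 476·1320²=829382400, difference 1.

28799 1320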